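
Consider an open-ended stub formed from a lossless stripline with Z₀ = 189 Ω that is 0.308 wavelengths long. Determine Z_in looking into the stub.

Z_in ≈ +j72.1 Ω

βl = 2π × 0.308 = 111°
tan(βl) = -2.62
For an open-ended stub, Z_in = −jZ_0·cot(βl) = −jZ_0/tan(βl)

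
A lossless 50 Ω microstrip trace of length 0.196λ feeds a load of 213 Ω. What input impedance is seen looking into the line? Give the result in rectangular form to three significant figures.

Z_in ≈ 13.1 − j16.6 Ω

βl = 2π × 0.196 = 70.6°
tan(βl) = tan(70.6°) = 2.83
Z_in = Z_0·(Z_L + jZ_0·tanβl)/(Z_0 + jZ_L·tanβl)
     = 50·(213 + j142)/(50 + j604)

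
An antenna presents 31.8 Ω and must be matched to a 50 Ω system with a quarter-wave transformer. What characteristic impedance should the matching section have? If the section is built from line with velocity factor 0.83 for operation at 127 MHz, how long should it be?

Z_qwt ≈ 39.9 Ω; length ≈ 49 cm

Z_qwt = √(Z_0·R_L) = √(50 × 31.8) = √1590
λ = 0.83·c/f = 1.96 m, so l = λ/4 = 0.49 m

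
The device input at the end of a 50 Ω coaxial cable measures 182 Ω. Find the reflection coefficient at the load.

Γ = 0.569

Γ = (Z_L − Z_0)/(Z_L + Z_0) = (182 − 50)/(182 + 50) = 132/232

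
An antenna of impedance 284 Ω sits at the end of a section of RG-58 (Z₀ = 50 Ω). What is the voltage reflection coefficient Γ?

Γ = 0.701

Γ = (Z_L − Z_0)/(Z_L + Z_0) = (284 − 50)/(284 + 50) = 234/334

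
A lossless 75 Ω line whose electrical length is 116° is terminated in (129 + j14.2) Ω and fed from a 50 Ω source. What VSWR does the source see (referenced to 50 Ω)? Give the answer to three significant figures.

tan(βl) = -2.05
Z_in = Z_0·(Z_L + jZ_0·tanβl)/(Z_0 + jZ_L·tanβl) = 46.7 + j18.2 Ω
Γ_s = (Z_in − Z_s)/(Z_in + Z_s) = (-3.26 + j18.2)/(96.7 + j18.2), |Γ_s| = 0.188
VSWR = (1 + |Γ_s|)/(1 − |Γ_s|)

VSWR ≈ 1.46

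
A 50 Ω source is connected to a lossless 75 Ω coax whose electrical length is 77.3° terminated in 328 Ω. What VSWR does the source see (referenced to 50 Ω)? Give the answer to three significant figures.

tan(βl) = 4.44
Z_in = Z_0·(Z_L + jZ_0·tanβl)/(Z_0 + jZ_L·tanβl) = 18 − j16 Ω
Γ_s = (Z_in − Z_s)/(Z_in + Z_s) = (-32 − j16)/(68 − j16), |Γ_s| = 0.513
VSWR = (1 + |Γ_s|)/(1 − |Γ_s|)

VSWR ≈ 3.1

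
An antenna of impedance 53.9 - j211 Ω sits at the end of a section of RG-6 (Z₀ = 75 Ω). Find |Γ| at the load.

|Γ| ≈ 0.858

Γ = (Z_L − Z_0)/(Z_L + Z_0) = (-21.1 − j211)/(128.9 − j211)
|Γ| = 212/247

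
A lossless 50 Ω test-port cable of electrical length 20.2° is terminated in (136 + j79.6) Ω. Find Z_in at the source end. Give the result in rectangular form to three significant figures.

Z_in ≈ 132 − j81.4 Ω

tan(βl) = tan(20.2°) = 0.368
Z_in = Z_0·(Z_L + jZ_0·tanβl)/(Z_0 + jZ_L·tanβl)
     = 50·(136 + j98)/(20.7 + j50)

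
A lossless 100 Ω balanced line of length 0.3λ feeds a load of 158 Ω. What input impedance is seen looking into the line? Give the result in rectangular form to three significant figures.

βl = 2π × 0.3 = 108°
tan(βl) = tan(108°) = -3.08
Z_in = Z_0·(Z_L + jZ_0·tanβl)/(Z_0 + jZ_L·tanβl)
     = 100·(158 − j308)/(100 − j486)

Z_in ≈ 67.1 + j18.7 Ω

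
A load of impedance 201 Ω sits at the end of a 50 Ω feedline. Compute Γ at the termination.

Γ = (Z_L − Z_0)/(Z_L + Z_0) = (201 − 50)/(201 + 50) = 151/251

Γ = 0.602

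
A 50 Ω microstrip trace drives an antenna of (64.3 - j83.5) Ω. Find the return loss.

RL ≈ 4.46 dB

Γ = (14.3 − j83.5)/(114.3 − j83.5), |Γ| = 0.598
RL = −20·log₁₀|Γ| = −20·log₁₀(0.598)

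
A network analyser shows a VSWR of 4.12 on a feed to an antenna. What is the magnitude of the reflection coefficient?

|Γ| ≈ 0.609

|Γ| = (S − 1)/(S + 1) = (4.12 − 1)/(4.12 + 1) = 3.12/5.12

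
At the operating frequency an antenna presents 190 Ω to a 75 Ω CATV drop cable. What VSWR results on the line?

VSWR ≈ 2.53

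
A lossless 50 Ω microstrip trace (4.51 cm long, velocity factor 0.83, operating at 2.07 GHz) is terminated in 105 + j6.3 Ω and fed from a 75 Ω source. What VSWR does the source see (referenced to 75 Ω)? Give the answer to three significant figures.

VSWR ≈ 2.44

λ = v/f = 0.83·c / 2.07 GHz = 0.12 m
βl = 2π·l/λ = 2π × 0.375 = 135°
tan(βl) = -1
Z_in = Z_0·(Z_L + jZ_0·tanβl)/(Z_0 + jZ_L·tanβl) = 37 + j30.2 Ω
Γ_s = (Z_in − Z_s)/(Z_in + Z_s) = (-38 + j30.2)/(112 + j30.2), |Γ_s| = 0.419
VSWR = (1 + |Γ_s|)/(1 − |Γ_s|)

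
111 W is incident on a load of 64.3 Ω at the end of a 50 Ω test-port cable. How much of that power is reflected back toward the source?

Γ = (64.3 − 50)/(64.3 + 50) = 0.125
|Γ|² = 0.0157
P_refl = |Γ|²·P_inc = 1.74 W, P_del = (1 − |Γ|²)·P_inc = 109 W

P_reflected ≈ 1.74 W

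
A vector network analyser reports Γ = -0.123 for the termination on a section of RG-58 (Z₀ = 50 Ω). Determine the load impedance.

Z_L = Z_0·(1 + Γ)/(1 − Γ) = 50·(0.877)/(1.12)

Z_L ≈ 39 Ω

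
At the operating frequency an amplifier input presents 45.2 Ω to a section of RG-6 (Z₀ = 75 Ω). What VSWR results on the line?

VSWR ≈ 1.66

For a purely resistive load, VSWR = R_L/Z_0 or Z_0/R_L (whichever > 1) = 75/45.2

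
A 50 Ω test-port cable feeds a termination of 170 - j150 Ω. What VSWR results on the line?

VSWR ≈ 6.18

Γ = (Z_L − Z_0)/(Z_L + Z_0) = (120 − j150)/(220 − j150)
|Γ| = 192/266 = 0.721
VSWR = (1 + |Γ|)/(1 − |Γ|) = 1.72/0.279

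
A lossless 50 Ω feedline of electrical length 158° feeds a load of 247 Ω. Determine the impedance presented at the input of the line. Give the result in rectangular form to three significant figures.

Z_in ≈ 57.7 + j94.9 Ω

tan(βl) = tan(158°) = -0.404
Z_in = Z_0·(Z_L + jZ_0·tanβl)/(Z_0 + jZ_L·tanβl)
     = 50·(247 − j20.2)/(50 − j99.8)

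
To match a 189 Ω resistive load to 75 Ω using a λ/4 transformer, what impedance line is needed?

Z_qwt = √(Z_0·R_L) = √(75 × 189) = √14180

Z_qwt ≈ 119 Ω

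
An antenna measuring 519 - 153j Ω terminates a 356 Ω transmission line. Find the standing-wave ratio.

VSWR ≈ 1.67

Γ = (Z_L − Z_0)/(Z_L + Z_0) = (163 − j153)/(875 − j153)
|Γ| = 224/888 = 0.252
VSWR = (1 + |Γ|)/(1 − |Γ|) = 1.25/0.748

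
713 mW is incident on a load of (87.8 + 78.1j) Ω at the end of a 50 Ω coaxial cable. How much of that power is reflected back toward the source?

|Γ| = |(37.8 + j78.1)/(137.8 + j78.1)| = 0.548
|Γ|² = 0.3
P_refl = |Γ|²·P_inc = 214 mW, P_del = (1 − |Γ|²)·P_inc = 499 mW

P_reflected ≈ 214 mW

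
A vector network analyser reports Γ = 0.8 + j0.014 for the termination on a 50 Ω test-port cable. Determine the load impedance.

Z_L ≈ 448 + j34.8 Ω

Z_L = Z_0·(1 + Γ)/(1 − Γ) = 50·(1.8 + j0.014)/(0.2 − j0.014)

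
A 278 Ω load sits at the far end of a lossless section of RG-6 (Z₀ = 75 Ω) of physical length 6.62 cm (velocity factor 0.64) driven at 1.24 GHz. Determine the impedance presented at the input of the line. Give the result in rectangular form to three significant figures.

λ = v/f = 0.64·c / 1.24 GHz = 0.155 m
βl = 2π·l/λ = 2π × 0.428 = 154°
tan(βl) = tan(154°) = -0.49
Z_in = Z_0·(Z_L + jZ_0·tanβl)/(Z_0 + jZ_L·tanβl)
     = 75·(278 − j36.7)/(75 − j136)

Z_in ≈ 80.3 + j109 Ω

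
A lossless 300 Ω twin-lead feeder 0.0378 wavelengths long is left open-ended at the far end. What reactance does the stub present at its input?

X_in ≈ -1240 Ω (capacitive)

βl = 2π × 0.0378 = 13.6°
tan(βl) = 0.242
For an open-ended stub, Z_in = −jZ_0·cot(βl) = −jZ_0/tan(βl)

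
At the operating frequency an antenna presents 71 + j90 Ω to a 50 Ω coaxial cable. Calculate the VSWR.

Γ = (Z_L − Z_0)/(Z_L + Z_0) = (21 + j90)/(121 + j90)
|Γ| = 92.4/151 = 0.613
VSWR = (1 + |Γ|)/(1 − |Γ|) = 1.61/0.387

VSWR ≈ 4.17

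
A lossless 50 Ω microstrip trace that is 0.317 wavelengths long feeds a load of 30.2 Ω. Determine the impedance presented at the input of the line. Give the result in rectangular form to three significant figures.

βl = 2π × 0.317 = 114°
tan(βl) = tan(114°) = -2.23
Z_in = Z_0·(Z_L + jZ_0·tanβl)/(Z_0 + jZ_L·tanβl)
     = 50·(30.2 − j112)/(50 − j67.4)

Z_in ≈ 64.1 − j25.2 Ω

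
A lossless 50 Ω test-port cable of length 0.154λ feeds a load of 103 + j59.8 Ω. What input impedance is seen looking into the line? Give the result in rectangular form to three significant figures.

βl = 2π × 0.154 = 55.4°
tan(βl) = tan(55.4°) = 1.45
Z_in = Z_0·(Z_L + jZ_0·tanβl)/(Z_0 + jZ_L·tanβl)
     = 50·(103 + j132)/(-36.8 + j150)

Z_in ≈ 33.7 − j42.7 Ω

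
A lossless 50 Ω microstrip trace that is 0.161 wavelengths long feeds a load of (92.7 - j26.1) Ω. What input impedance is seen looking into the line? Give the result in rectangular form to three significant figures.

Z_in ≈ 27.1 − j14.5 Ω

βl = 2π × 0.161 = 58°
tan(βl) = tan(58°) = 1.6
Z_in = Z_0·(Z_L + jZ_0·tanβl)/(Z_0 + jZ_L·tanβl)
     = 50·(92.7 + j53.8)/(91.7 + j148)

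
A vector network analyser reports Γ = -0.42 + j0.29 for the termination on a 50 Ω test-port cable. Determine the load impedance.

Z_L ≈ 17.6 + j13.8 Ω

Z_L = Z_0·(1 + Γ)/(1 − Γ) = 50·(0.58 + j0.29)/(1.42 − j0.29)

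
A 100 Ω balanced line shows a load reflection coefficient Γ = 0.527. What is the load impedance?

Z_L ≈ 323 Ω

Z_L = Z_0·(1 + Γ)/(1 − Γ) = 100·(1.53)/(0.473)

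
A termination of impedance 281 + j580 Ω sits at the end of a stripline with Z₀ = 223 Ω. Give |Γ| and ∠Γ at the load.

Γ ≈ 0.759 ∠ 35.3°

Γ = (Z_L − Z_0)/(Z_L + Z_0) = (58 + j580)/(504 + j580)
|Γ| = 583/768 = 0.759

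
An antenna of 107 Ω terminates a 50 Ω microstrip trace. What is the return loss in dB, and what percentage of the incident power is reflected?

RL ≈ 8.8 dB; 13.2% of incident power reflected

Γ = (107 − 50)/(107 + 50) = 0.363
RL = −20·log₁₀(0.363) = 8.8 dB
P_refl/P_inc = |Γ|² = 0.132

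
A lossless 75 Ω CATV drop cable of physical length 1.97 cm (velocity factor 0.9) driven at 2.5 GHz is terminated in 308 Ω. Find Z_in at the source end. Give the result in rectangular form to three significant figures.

λ = v/f = 0.9·c / 2.5 GHz = 0.108 m
βl = 2π·l/λ = 2π × 0.182 = 65.7°
tan(βl) = tan(65.7°) = 2.21
Z_in = Z_0·(Z_L + jZ_0·tanβl)/(Z_0 + jZ_L·tanβl)
     = 75·(308 + j166)/(75 + j681)

Z_in ≈ 21.7 − j31.5 Ω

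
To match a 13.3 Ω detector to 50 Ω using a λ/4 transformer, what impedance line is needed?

Z_qwt = √(Z_0·R_L) = √(50 × 13.3) = √665

Z_qwt ≈ 25.8 Ω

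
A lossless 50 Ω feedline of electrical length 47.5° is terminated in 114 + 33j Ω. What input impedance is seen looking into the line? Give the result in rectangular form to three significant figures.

Z_in ≈ 39.8 − j41.3 Ω

tan(βl) = tan(47.5°) = 1.09
Z_in = Z_0·(Z_L + jZ_0·tanβl)/(Z_0 + jZ_L·tanβl)
     = 50·(114 + j87.6)/(14 + j124)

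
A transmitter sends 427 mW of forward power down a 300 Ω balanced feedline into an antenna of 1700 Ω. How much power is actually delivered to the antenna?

Γ = (1700 − 300)/(1700 + 300) = 0.7
|Γ|² = 0.49
P_refl = |Γ|²·P_inc = 209 mW, P_del = (1 − |Γ|²)·P_inc = 218 mW

P_delivered ≈ 218 mW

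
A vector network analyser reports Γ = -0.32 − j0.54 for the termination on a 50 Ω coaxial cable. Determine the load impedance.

Z_L = Z_0·(1 + Γ)/(1 − Γ) = 50·(0.68 − j0.54)/(1.32 + j0.54)

Z_L ≈ 14.9 − j26.5 Ω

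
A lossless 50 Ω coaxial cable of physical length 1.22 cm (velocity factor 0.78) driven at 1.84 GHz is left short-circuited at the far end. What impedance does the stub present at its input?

λ = v/f = 0.78·c / 1.84 GHz = 0.127 m
βl = 2π·l/λ = 2π × 0.0959 = 34.5°
tan(βl) = 0.688
For a short-circuited stub, Z_in = jZ_0·tan(βl)

Z_in ≈ +j34.4 Ω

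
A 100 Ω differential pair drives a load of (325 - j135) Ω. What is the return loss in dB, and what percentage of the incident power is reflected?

Γ = (225 − j135)/(425 − j135), |Γ| = 0.588
RL = −20·log₁₀(0.588) = 4.61 dB
P_refl/P_inc = |Γ|² = 0.346

RL ≈ 4.61 dB; 34.6% of incident power reflected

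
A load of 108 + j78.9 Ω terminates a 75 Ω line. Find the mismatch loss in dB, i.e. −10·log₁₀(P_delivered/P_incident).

mismatch loss ≈ 0.884 dB

Γ = (33 + j78.9)/(183 + j78.9), |Γ| = 0.429
|Γ|² = 0.184, so P_del/P_inc = 1 − |Γ|² = 0.816
ML = −10·log₁₀(1 − |Γ|²)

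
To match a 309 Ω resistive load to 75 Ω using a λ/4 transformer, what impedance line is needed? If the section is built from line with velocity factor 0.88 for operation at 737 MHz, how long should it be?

Z_qwt = √(Z_0·R_L) = √(75 × 309) = √23180
λ = 0.88·c/f = 0.358 m, so l = λ/4 = 0.0896 m

Z_qwt ≈ 152 Ω; length ≈ 8.96 cm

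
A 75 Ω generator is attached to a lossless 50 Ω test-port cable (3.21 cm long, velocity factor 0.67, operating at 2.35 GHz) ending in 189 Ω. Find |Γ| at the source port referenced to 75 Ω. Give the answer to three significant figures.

|Γ| ≈ 0.61

λ = v/f = 0.67·c / 2.35 GHz = 0.0855 m
βl = 2π·l/λ = 2π × 0.375 = 135°
tan(βl) = -0.996
Z_in = Z_0·(Z_L + jZ_0·tanβl)/(Z_0 + jZ_L·tanβl) = 24.8 + j43.6 Ω
Γ_s = (Z_in − Z_s)/(Z_in + Z_s) = (-50.2 + j43.6)/(99.8 + j43.6), |Γ_s| = 0.61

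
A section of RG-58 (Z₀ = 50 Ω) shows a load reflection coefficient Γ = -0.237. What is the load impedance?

Z_L = Z_0·(1 + Γ)/(1 − Γ) = 50·(0.763)/(1.24)

Z_L ≈ 30.8 Ω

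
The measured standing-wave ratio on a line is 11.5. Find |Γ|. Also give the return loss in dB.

|Γ| ≈ 0.84; return loss ≈ 1.51 dB

|Γ| = (S − 1)/(S + 1) = (11.5 − 1)/(11.5 + 1) = 10.5/12.5
RL = −20·log₁₀|Γ| = −20·log₁₀(0.84)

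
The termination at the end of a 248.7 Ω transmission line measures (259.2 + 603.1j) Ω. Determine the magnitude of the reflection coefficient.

Γ = (Z_L − Z_0)/(Z_L + Z_0) = (10.5 + j603.1)/(507.9 + j603.1)
|Γ| = 603/788

|Γ| ≈ 0.765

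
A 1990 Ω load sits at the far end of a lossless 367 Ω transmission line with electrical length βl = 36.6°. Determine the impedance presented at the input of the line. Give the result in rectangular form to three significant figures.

tan(βl) = tan(36.6°) = 0.743
Z_in = Z_0·(Z_L + jZ_0·tanβl)/(Z_0 + jZ_L·tanβl)
     = 367·(1990 + j273)/(367 + j1480)

Z_in ≈ 179 − j450 Ω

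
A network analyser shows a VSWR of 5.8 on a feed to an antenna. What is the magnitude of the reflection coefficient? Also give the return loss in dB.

|Γ| ≈ 0.706; return loss ≈ 3.03 dB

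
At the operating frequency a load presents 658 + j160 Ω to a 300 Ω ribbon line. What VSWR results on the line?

VSWR ≈ 2.35

Γ = (Z_L − Z_0)/(Z_L + Z_0) = (358 + j160)/(958 + j160)
|Γ| = 392/971 = 0.404
VSWR = (1 + |Γ|)/(1 − |Γ|) = 1.4/0.596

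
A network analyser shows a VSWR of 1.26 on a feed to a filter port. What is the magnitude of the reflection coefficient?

|Γ| ≈ 0.115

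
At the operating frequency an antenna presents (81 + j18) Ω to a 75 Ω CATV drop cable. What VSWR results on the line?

VSWR ≈ 1.27

Γ = (Z_L − Z_0)/(Z_L + Z_0) = (6 + j18)/(156 + j18)
|Γ| = 19/157 = 0.121
VSWR = (1 + |Γ|)/(1 − |Γ|) = 1.12/0.879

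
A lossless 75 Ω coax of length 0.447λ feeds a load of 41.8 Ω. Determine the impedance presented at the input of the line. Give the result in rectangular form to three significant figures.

Z_in ≈ 45.1 − j17.2 Ω

βl = 2π × 0.447 = 161°
tan(βl) = tan(161°) = -0.346
Z_in = Z_0·(Z_L + jZ_0·tanβl)/(Z_0 + jZ_L·tanβl)
     = 75·(41.8 − j25.9)/(75 − j14.5)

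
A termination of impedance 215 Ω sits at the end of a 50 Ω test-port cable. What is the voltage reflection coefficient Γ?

Γ = 0.623

Γ = (Z_L − Z_0)/(Z_L + Z_0) = (215 − 50)/(215 + 50) = 165/265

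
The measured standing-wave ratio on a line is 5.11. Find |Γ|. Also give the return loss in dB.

|Γ| = (S − 1)/(S + 1) = (5.11 − 1)/(5.11 + 1) = 4.11/6.11
RL = −20·log₁₀|Γ| = −20·log₁₀(0.673)

|Γ| ≈ 0.673; return loss ≈ 3.44 dB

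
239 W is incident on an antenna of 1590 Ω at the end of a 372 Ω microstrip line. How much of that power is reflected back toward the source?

Γ = (1590 − 372)/(1590 + 372) = 0.621
|Γ|² = 0.385
P_refl = |Γ|²·P_inc = 92.1 W, P_del = (1 − |Γ|²)·P_inc = 147 W

P_reflected ≈ 92.1 W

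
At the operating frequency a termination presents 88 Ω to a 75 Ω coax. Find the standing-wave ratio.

VSWR ≈ 1.17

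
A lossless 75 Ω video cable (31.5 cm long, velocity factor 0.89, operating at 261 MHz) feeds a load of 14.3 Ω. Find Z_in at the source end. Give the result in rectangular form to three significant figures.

Z_in ≈ 90.3 − j152 Ω

λ = v/f = 0.89·c / 261 MHz = 1.02 m
βl = 2π·l/λ = 2π × 0.308 = 111°
tan(βl) = tan(111°) = -2.63
Z_in = Z_0·(Z_L + jZ_0·tanβl)/(Z_0 + jZ_L·tanβl)
     = 75·(14.3 − j197)/(75 − j37.5)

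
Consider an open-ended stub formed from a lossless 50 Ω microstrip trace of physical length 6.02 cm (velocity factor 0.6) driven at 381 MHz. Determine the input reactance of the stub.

λ = v/f = 0.6·c / 381 MHz = 0.472 m
βl = 2π·l/λ = 2π × 0.127 = 45.9°
tan(βl) = 1.03
For an open-ended stub, Z_in = −jZ_0·cot(βl) = −jZ_0/tan(βl)

X_in ≈ -48.5 Ω (capacitive)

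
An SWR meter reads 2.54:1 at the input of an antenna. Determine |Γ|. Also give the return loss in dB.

|Γ| = (S − 1)/(S + 1) = (2.54 − 1)/(2.54 + 1) = 1.54/3.54
RL = −20·log₁₀|Γ| = −20·log₁₀(0.435)

|Γ| ≈ 0.435; return loss ≈ 7.23 dB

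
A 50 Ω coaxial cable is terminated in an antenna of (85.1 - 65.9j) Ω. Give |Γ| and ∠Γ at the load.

Γ = (Z_L − Z_0)/(Z_L + Z_0) = (35.1 − j65.9)/(135.1 − j65.9)
|Γ| = 74.7/150 = 0.497

Γ ≈ 0.497 ∠ -36°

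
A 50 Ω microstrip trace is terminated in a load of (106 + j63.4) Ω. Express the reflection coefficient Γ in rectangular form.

Γ = (Z_L − Z_0)/(Z_L + Z_0) = (56 + j63.4)/(156 + j63.4)

Γ ≈ 0.45 + j0.224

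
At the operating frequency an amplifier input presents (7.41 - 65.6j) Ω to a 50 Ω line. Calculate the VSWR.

VSWR ≈ 18.5

Γ = (Z_L − Z_0)/(Z_L + Z_0) = (-42.59 − j65.6)/(57.41 − j65.6)
|Γ| = 78.2/87.2 = 0.897
VSWR = (1 + |Γ|)/(1 − |Γ|) = 1.9/0.103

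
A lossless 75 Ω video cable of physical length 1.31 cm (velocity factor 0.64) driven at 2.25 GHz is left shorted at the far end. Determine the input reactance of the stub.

X_in ≈ 108 Ω (inductive)

λ = v/f = 0.64·c / 2.25 GHz = 0.0853 m
βl = 2π·l/λ = 2π × 0.154 = 55.3°
tan(βl) = 1.44
For a shorted stub, Z_in = jZ_0·tan(βl)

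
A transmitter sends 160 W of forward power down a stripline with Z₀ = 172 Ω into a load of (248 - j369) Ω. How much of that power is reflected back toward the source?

P_reflected ≈ 72.7 W

|Γ| = |(76 − j369)/(420 − j369)| = 0.674
|Γ|² = 0.454
P_refl = |Γ|²·P_inc = 72.7 W, P_del = (1 − |Γ|²)·P_inc = 87.3 W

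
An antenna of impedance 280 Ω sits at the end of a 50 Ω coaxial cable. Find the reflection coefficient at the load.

Γ = 0.697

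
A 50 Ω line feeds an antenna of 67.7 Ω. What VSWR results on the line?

VSWR ≈ 1.35

Γ = (67.7 − 50)/(67.7 + 50) = 0.15
VSWR = (1 + 0.15)/(1 − 0.15)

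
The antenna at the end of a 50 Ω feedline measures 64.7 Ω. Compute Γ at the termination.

Γ = 0.128

Γ = (Z_L − Z_0)/(Z_L + Z_0) = (64.7 − 50)/(64.7 + 50) = 14.7/114.7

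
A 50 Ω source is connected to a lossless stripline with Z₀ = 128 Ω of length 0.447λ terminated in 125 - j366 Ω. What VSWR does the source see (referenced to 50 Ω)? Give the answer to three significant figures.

VSWR ≈ 26.3

βl = 2π × 0.447 = 161°
tan(βl) = -0.346
Z_in = Z_0·(Z_L + jZ_0·tanβl)/(Z_0 + jZ_L·tanβl) = 1230 + j330 Ω
Γ_s = (Z_in − Z_s)/(Z_in + Z_s) = (1180 + j330)/(1280 + j330), |Γ_s| = 0.927
VSWR = (1 + |Γ_s|)/(1 − |Γ_s|)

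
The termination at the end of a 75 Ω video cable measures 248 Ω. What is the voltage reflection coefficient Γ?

Γ = (Z_L − Z_0)/(Z_L + Z_0) = (248 − 75)/(248 + 75) = 173/323

Γ = 0.536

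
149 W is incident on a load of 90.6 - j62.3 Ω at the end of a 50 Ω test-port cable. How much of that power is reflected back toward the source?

|Γ| = |(40.6 − j62.3)/(140.6 − j62.3)| = 0.484
|Γ|² = 0.234
P_refl = |Γ|²·P_inc = 34.8 W, P_del = (1 − |Γ|²)·P_inc = 114 W

P_reflected ≈ 34.8 W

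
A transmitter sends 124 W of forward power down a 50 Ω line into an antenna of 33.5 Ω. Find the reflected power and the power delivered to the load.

P_reflected ≈ 4.84 W; P_delivered ≈ 119 W

Γ = (33.5 − 50)/(33.5 + 50) = -0.198
|Γ|² = 0.039
P_refl = |Γ|²·P_inc = 4.84 W, P_del = (1 − |Γ|²)·P_inc = 119 W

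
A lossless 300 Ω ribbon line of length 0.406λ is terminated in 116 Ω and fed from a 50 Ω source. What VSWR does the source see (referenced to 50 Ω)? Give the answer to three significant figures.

VSWR ≈ 6.58

βl = 2π × 0.406 = 146°
tan(βl) = -0.67
Z_in = Z_0·(Z_L + jZ_0·tanβl)/(Z_0 + jZ_L·tanβl) = 158 − j160 Ω
Γ_s = (Z_in − Z_s)/(Z_in + Z_s) = (108 − j160)/(208 − j160), |Γ_s| = 0.736
VSWR = (1 + |Γ_s|)/(1 − |Γ_s|)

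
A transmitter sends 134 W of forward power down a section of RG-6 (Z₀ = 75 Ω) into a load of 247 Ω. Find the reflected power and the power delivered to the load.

Γ = (247 − 75)/(247 + 75) = 0.534
|Γ|² = 0.285
P_refl = |Γ|²·P_inc = 38.2 W, P_del = (1 − |Γ|²)·P_inc = 95.8 W

P_reflected ≈ 38.2 W; P_delivered ≈ 95.8 W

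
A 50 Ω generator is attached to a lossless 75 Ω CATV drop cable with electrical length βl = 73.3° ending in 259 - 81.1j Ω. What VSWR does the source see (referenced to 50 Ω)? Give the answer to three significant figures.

VSWR ≈ 2.69

tan(βl) = 3.33
Z_in = Z_0·(Z_L + jZ_0·tanβl)/(Z_0 + jZ_L·tanβl) = 20.4 − j14.3 Ω
Γ_s = (Z_in − Z_s)/(Z_in + Z_s) = (-29.6 − j14.3)/(70.4 − j14.3), |Γ_s| = 0.458
VSWR = (1 + |Γ_s|)/(1 − |Γ_s|)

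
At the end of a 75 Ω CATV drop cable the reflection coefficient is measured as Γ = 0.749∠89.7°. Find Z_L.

Z_L ≈ 21.2 + j72.3 Ω

Z_L = Z_0·(1 + Γ)/(1 − Γ) = 75·(1 + j0.749)/(0.996 − j0.749)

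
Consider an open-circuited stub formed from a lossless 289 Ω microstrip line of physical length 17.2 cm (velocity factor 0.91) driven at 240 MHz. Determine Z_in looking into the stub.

λ = v/f = 0.91·c / 240 MHz = 1.14 m
βl = 2π·l/λ = 2π × 0.151 = 54.4°
tan(βl) = 1.4
For an open-circuited stub, Z_in = −jZ_0·cot(βl) = −jZ_0/tan(βl)

Z_in ≈ −j207 Ω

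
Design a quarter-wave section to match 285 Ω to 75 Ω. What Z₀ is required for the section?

Z_qwt ≈ 146 Ω

Z_qwt = √(Z_0·R_L) = √(75 × 285) = √21380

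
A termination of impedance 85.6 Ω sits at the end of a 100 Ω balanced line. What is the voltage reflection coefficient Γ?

Γ = (Z_L − Z_0)/(Z_L + Z_0) = (85.6 − 100)/(85.6 + 100) = -14.4/185.6

Γ = -0.0776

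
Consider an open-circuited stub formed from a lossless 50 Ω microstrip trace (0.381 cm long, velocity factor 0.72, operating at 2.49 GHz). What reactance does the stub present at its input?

X_in ≈ -177 Ω (capacitive)

λ = v/f = 0.72·c / 2.49 GHz = 0.0867 m
βl = 2π·l/λ = 2π × 0.0439 = 15.8°
tan(βl) = 0.283
For an open-circuited stub, Z_in = −jZ_0·cot(βl) = −jZ_0/tan(βl)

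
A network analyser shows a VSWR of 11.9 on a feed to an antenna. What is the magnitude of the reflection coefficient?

|Γ| ≈ 0.845

|Γ| = (S − 1)/(S + 1) = (11.9 − 1)/(11.9 + 1) = 10.9/12.9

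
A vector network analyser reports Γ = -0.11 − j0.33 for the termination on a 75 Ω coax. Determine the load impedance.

Z_L ≈ 49.2 − j36.9 Ω

Z_L = Z_0·(1 + Γ)/(1 − Γ) = 75·(0.89 − j0.33)/(1.11 + j0.33)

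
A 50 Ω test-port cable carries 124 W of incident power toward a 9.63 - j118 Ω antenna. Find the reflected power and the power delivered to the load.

P_reflected ≈ 110 W; P_delivered ≈ 13.7 W

|Γ| = |(-40.37 − j118)/(59.63 − j118)| = 0.943
|Γ|² = 0.89
P_refl = |Γ|²·P_inc = 110 W, P_del = (1 − |Γ|²)·P_inc = 13.7 W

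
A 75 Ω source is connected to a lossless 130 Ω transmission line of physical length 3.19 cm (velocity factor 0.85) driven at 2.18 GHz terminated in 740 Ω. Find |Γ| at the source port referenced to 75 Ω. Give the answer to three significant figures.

λ = v/f = 0.85·c / 2.18 GHz = 0.117 m
βl = 2π·l/λ = 2π × 0.273 = 98.2°
tan(βl) = -6.96
Z_in = Z_0·(Z_L + jZ_0·tanβl)/(Z_0 + jZ_L·tanβl) = 23.3 + j18.1 Ω
Γ_s = (Z_in − Z_s)/(Z_in + Z_s) = (-51.7 + j18.1)/(98.3 + j18.1), |Γ_s| = 0.548

|Γ| ≈ 0.548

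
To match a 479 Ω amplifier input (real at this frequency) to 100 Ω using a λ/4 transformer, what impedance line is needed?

Z_qwt = √(Z_0·R_L) = √(100 × 479) = √47900

Z_qwt ≈ 219 Ω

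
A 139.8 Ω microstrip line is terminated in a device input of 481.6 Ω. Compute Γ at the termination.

Γ = (Z_L − Z_0)/(Z_L + Z_0) = (481.6 − 139.8)/(481.6 + 139.8) = 341.8/621.4

Γ = 0.55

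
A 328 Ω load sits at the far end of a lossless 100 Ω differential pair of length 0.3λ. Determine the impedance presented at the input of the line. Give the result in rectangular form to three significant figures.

Z_in ≈ 33.4 + j29.2 Ω

βl = 2π × 0.3 = 108°
tan(βl) = tan(108°) = -3.08
Z_in = Z_0·(Z_L + jZ_0·tanβl)/(Z_0 + jZ_L·tanβl)
     = 100·(328 − j308)/(100 − j1010)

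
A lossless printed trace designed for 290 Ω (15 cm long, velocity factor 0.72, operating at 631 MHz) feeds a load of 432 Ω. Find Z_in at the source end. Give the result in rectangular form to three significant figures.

Z_in ≈ 368 + j105 Ω

λ = v/f = 0.72·c / 631 MHz = 0.342 m
βl = 2π·l/λ = 2π × 0.438 = 158°
tan(βl) = tan(158°) = -0.409
Z_in = Z_0·(Z_L + jZ_0·tanβl)/(Z_0 + jZ_L·tanβl)
     = 290·(432 − j119)/(290 − j177)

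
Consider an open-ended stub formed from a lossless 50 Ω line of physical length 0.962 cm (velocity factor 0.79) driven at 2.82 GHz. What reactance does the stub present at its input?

λ = v/f = 0.79·c / 2.82 GHz = 0.084 m
βl = 2π·l/λ = 2π × 0.114 = 41.2°
tan(βl) = 0.876
For an open-ended stub, Z_in = −jZ_0·cot(βl) = −jZ_0/tan(βl)

X_in ≈ -57.1 Ω (capacitive)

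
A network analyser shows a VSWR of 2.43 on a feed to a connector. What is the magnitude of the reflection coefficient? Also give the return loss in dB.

|Γ| ≈ 0.417; return loss ≈ 7.6 dB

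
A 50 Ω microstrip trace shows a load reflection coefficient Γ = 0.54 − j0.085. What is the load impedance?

Z_L ≈ 160 − j38.8 Ω

Z_L = Z_0·(1 + Γ)/(1 − Γ) = 50·(1.54 − j0.085)/(0.46 + j0.085)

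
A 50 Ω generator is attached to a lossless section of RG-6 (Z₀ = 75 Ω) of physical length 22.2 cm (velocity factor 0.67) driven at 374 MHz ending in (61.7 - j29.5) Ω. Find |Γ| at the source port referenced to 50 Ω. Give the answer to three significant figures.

λ = v/f = 0.67·c / 374 MHz = 0.537 m
βl = 2π·l/λ = 2π × 0.413 = 149°
tan(βl) = -0.608
Z_in = Z_0·(Z_L + jZ_0·tanβl)/(Z_0 + jZ_L·tanβl) = 102 − j31.7 Ω
Γ_s = (Z_in − Z_s)/(Z_in + Z_s) = (51.9 − j31.7)/(152 − j31.7), |Γ_s| = 0.392

|Γ| ≈ 0.392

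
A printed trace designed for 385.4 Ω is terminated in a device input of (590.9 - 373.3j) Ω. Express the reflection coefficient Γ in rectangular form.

Γ = (Z_L − Z_0)/(Z_L + Z_0) = (205.5 − j373.3)/(976.3 − j373.3)

Γ ≈ 0.311 − j0.263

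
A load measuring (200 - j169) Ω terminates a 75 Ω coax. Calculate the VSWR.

Γ = (Z_L − Z_0)/(Z_L + Z_0) = (125 − j169)/(275 − j169)
|Γ| = 210/323 = 0.651
VSWR = (1 + |Γ|)/(1 − |Γ|) = 1.65/0.349

VSWR ≈ 4.73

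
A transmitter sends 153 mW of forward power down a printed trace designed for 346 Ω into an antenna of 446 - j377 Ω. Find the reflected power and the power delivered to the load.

|Γ| = |(100 − j377)/(792 − j377)| = 0.445
|Γ|² = 0.198
P_refl = |Γ|²·P_inc = 30.3 mW, P_del = (1 − |Γ|²)·P_inc = 123 mW

P_reflected ≈ 30.3 mW; P_delivered ≈ 123 mW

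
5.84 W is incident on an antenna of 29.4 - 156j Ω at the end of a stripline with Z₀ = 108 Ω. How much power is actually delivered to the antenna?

P_delivered ≈ 1.72 W

|Γ| = |(-78.6 − j156)/(137.4 − j156)| = 0.84
|Γ|² = 0.706
P_refl = |Γ|²·P_inc = 4.12 W, P_del = (1 − |Γ|²)·P_inc = 1.72 W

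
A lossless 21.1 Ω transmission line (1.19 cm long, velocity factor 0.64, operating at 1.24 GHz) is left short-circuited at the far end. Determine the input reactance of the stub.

X_in ≈ 11.1 Ω (inductive)

λ = v/f = 0.64·c / 1.24 GHz = 0.155 m
βl = 2π·l/λ = 2π × 0.0769 = 27.7°
tan(βl) = 0.524
For a short-circuited stub, Z_in = jZ_0·tan(βl)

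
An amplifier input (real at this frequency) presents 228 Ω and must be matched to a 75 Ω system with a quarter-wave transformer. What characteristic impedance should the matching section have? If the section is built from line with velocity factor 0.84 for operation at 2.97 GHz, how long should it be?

Z_qwt ≈ 131 Ω; length ≈ 2.12 cm

Z_qwt = √(Z_0·R_L) = √(75 × 228) = √17100
λ = 0.84·c/f = 0.0848 m, so l = λ/4 = 0.0212 m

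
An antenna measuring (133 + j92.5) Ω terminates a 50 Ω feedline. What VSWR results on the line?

Γ = (Z_L − Z_0)/(Z_L + Z_0) = (83 + j92.5)/(183 + j92.5)
|Γ| = 124/205 = 0.606
VSWR = (1 + |Γ|)/(1 − |Γ|) = 1.61/0.394

VSWR ≈ 4.08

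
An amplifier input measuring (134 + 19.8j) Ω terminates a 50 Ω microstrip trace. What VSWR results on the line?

VSWR ≈ 2.75

Γ = (Z_L − Z_0)/(Z_L + Z_0) = (84 + j19.8)/(184 + j19.8)
|Γ| = 86.3/185 = 0.466
VSWR = (1 + |Γ|)/(1 − |Γ|) = 1.47/0.534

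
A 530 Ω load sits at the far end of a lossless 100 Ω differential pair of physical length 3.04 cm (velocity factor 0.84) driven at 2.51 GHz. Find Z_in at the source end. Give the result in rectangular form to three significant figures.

λ = v/f = 0.84·c / 2.51 GHz = 0.1 m
βl = 2π·l/λ = 2π × 0.303 = 109°
tan(βl) = tan(109°) = -2.9
Z_in = Z_0·(Z_L + jZ_0·tanβl)/(Z_0 + jZ_L·tanβl)
     = 100·(530 − j290)/(100 − j1540)

Z_in ≈ 21 + j33.1 Ω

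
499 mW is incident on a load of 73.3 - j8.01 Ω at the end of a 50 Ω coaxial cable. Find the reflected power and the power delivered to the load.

P_reflected ≈ 19.8 mW; P_delivered ≈ 479 mW

|Γ| = |(23.3 − j8.01)/(123.3 − j8.01)| = 0.199
|Γ|² = 0.0398
P_refl = |Γ|²·P_inc = 19.8 mW, P_del = (1 − |Γ|²)·P_inc = 479 mW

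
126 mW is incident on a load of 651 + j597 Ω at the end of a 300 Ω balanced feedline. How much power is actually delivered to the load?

|Γ| = |(351 + j597)/(951 + j597)| = 0.617
|Γ|² = 0.38
P_refl = |Γ|²·P_inc = 47.9 mW, P_del = (1 − |Γ|²)·P_inc = 78.1 mW

P_delivered ≈ 78.1 mW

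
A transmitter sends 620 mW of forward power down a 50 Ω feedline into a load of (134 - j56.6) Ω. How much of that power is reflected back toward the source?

P_reflected ≈ 172 mW

|Γ| = |(84 − j56.6)/(184 − j56.6)| = 0.526
|Γ|² = 0.277
P_refl = |Γ|²·P_inc = 172 mW, P_del = (1 − |Γ|²)·P_inc = 448 mW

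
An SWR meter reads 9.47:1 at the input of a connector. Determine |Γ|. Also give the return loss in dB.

|Γ| = (S − 1)/(S + 1) = (9.47 − 1)/(9.47 + 1) = 8.47/10.5
RL = −20·log₁₀|Γ| = −20·log₁₀(0.809)

|Γ| ≈ 0.809; return loss ≈ 1.84 dB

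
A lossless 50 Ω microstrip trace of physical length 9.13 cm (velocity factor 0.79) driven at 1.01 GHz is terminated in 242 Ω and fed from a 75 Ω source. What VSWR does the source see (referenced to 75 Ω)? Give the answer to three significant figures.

λ = v/f = 0.79·c / 1.01 GHz = 0.235 m
βl = 2π·l/λ = 2π × 0.389 = 140°
tan(βl) = -0.837
Z_in = Z_0·(Z_L + jZ_0·tanβl)/(Z_0 + jZ_L·tanβl) = 23.6 + j53.9 Ω
Γ_s = (Z_in − Z_s)/(Z_in + Z_s) = (-51.4 + j53.9)/(98.6 + j53.9), |Γ_s| = 0.662
VSWR = (1 + |Γ_s|)/(1 − |Γ_s|)

VSWR ≈ 4.92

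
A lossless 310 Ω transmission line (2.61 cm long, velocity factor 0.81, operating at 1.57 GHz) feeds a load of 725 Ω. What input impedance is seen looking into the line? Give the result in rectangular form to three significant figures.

λ = v/f = 0.81·c / 1.57 GHz = 0.155 m
βl = 2π·l/λ = 2π × 0.169 = 60.7°
tan(βl) = tan(60.7°) = 1.78
Z_in = Z_0·(Z_L + jZ_0·tanβl)/(Z_0 + jZ_L·tanβl)
     = 310·(725 + j553)/(310 + j1290)

Z_in ≈ 165 − j134 Ω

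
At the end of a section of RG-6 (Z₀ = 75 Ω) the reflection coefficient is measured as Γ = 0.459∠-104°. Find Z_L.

Z_L = Z_0·(1 + Γ)/(1 − Γ) = 75·(0.889 − j0.445)/(1.11 + j0.445)

Z_L ≈ 41.3 − j46.6 Ω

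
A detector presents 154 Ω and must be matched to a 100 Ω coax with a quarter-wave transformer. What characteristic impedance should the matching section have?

Z_qwt ≈ 124 Ω

Z_qwt = √(Z_0·R_L) = √(100 × 154) = √15400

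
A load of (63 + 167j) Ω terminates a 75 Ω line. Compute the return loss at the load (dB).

RL ≈ 2.24 dB

Γ = (-12 + j167)/(138 + j167), |Γ| = 0.773
RL = −20·log₁₀|Γ| = −20·log₁₀(0.773)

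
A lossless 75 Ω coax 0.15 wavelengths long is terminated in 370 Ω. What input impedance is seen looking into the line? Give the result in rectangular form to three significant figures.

Z_in ≈ 22.7 − j51.1 Ω

βl = 2π × 0.15 = 54°
tan(βl) = tan(54°) = 1.38
Z_in = Z_0·(Z_L + jZ_0·tanβl)/(Z_0 + jZ_L·tanβl)
     = 75·(370 + j103)/(75 + j509)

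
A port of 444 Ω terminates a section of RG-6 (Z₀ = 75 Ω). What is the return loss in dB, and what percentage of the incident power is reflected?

RL ≈ 2.96 dB; 50.5% of incident power reflected

Γ = (444 − 75)/(444 + 75) = 0.711
RL = −20·log₁₀(0.711) = 2.96 dB
P_refl/P_inc = |Γ|² = 0.505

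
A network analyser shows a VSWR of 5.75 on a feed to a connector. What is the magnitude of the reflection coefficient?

|Γ| ≈ 0.704

|Γ| = (S − 1)/(S + 1) = (5.75 − 1)/(5.75 + 1) = 4.75/6.75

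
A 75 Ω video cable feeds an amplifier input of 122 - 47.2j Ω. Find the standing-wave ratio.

Γ = (Z_L − Z_0)/(Z_L + Z_0) = (47 − j47.2)/(197 − j47.2)
|Γ| = 66.6/203 = 0.329
VSWR = (1 + |Γ|)/(1 − |Γ|) = 1.33/0.671

VSWR ≈ 1.98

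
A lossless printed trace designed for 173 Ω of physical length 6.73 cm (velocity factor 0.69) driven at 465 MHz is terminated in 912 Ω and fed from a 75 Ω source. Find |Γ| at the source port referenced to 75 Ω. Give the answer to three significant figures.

|Γ| ≈ 0.705

λ = v/f = 0.69·c / 465 MHz = 0.445 m
βl = 2π·l/λ = 2π × 0.151 = 54.4°
tan(βl) = 1.4
Z_in = Z_0·(Z_L + jZ_0·tanβl)/(Z_0 + jZ_L·tanβl) = 48.7 − j117 Ω
Γ_s = (Z_in − Z_s)/(Z_in + Z_s) = (-26.3 − j117)/(124 − j117), |Γ_s| = 0.705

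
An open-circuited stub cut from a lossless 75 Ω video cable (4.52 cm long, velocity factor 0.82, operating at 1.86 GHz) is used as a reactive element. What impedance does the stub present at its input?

λ = v/f = 0.82·c / 1.86 GHz = 0.132 m
βl = 2π·l/λ = 2π × 0.342 = 123°
tan(βl) = -1.54
For an open-circuited stub, Z_in = −jZ_0·cot(βl) = −jZ_0/tan(βl)

Z_in ≈ +j48.8 Ω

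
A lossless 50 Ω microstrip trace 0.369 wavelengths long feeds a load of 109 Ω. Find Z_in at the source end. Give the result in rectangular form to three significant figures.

βl = 2π × 0.369 = 133°
tan(βl) = tan(133°) = -1.08
Z_in = Z_0·(Z_L + jZ_0·tanβl)/(Z_0 + jZ_L·tanβl)
     = 50·(109 − j53.9)/(50 − j118)

Z_in ≈ 36.1 + j31 Ω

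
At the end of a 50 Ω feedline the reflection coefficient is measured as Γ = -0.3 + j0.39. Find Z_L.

Z_L = Z_0·(1 + Γ)/(1 − Γ) = 50·(0.7 + j0.39)/(1.3 − j0.39)

Z_L ≈ 20.6 + j21.2 Ω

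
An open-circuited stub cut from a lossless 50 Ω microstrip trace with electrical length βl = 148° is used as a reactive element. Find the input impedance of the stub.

tan(βl) = -0.625
For an open-circuited stub, Z_in = −jZ_0·cot(βl) = −jZ_0/tan(βl)

Z_in ≈ +j80 Ω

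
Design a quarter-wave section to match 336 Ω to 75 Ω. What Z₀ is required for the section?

Z_qwt ≈ 159 Ω

Z_qwt = √(Z_0·R_L) = √(75 × 336) = √25200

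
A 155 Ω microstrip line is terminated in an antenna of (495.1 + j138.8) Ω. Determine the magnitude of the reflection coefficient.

|Γ| ≈ 0.553

Γ = (Z_L − Z_0)/(Z_L + Z_0) = (340.1 + j138.8)/(650.1 + j138.8)
|Γ| = 367/665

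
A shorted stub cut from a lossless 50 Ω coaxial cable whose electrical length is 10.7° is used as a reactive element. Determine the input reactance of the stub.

X_in ≈ 9.45 Ω (inductive)

tan(βl) = 0.189
For a shorted stub, Z_in = jZ_0·tan(βl)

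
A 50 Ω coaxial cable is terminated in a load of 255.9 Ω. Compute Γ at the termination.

Γ = (Z_L − Z_0)/(Z_L + Z_0) = (255.9 − 50)/(255.9 + 50) = 205.9/305.9

Γ = 0.673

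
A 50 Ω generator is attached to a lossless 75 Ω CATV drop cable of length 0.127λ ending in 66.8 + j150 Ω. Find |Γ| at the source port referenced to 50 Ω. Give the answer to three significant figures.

|Γ| ≈ 0.795

βl = 2π × 0.127 = 45.7°
tan(βl) = 1.03
Z_in = Z_0·(Z_L + jZ_0·tanβl)/(Z_0 + jZ_L·tanβl) = 70.7 − j154 Ω
Γ_s = (Z_in − Z_s)/(Z_in + Z_s) = (20.7 − j154)/(121 − j154), |Γ_s| = 0.795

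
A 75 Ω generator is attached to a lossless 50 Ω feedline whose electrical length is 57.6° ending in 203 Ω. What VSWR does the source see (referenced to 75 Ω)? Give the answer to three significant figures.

VSWR ≈ 5.15

tan(βl) = 1.58
Z_in = Z_0·(Z_L + jZ_0·tanβl)/(Z_0 + jZ_L·tanβl) = 16.9 − j29.1 Ω
Γ_s = (Z_in − Z_s)/(Z_in + Z_s) = (-58.1 − j29.1)/(91.9 − j29.1), |Γ_s| = 0.675
VSWR = (1 + |Γ_s|)/(1 − |Γ_s|)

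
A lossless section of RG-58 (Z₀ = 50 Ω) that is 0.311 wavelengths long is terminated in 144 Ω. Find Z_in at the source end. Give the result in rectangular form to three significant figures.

Z_in ≈ 19.8 + j17.4 Ω

βl = 2π × 0.311 = 112°
tan(βl) = tan(112°) = -2.48
Z_in = Z_0·(Z_L + jZ_0·tanβl)/(Z_0 + jZ_L·tanβl)
     = 50·(144 − j124)/(50 − j357)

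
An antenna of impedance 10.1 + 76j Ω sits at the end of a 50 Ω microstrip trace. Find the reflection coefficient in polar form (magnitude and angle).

Γ ≈ 0.886 ∠ 66°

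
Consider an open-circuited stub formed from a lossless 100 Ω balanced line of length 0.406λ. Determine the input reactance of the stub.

βl = 2π × 0.406 = 146°
tan(βl) = -0.67
For an open-circuited stub, Z_in = −jZ_0·cot(βl) = −jZ_0/tan(βl)

X_in ≈ 149 Ω (inductive)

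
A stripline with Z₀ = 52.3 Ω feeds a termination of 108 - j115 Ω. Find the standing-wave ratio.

Γ = (Z_L − Z_0)/(Z_L + Z_0) = (55.7 − j115)/(160.3 − j115)
|Γ| = 128/197 = 0.648
VSWR = (1 + |Γ|)/(1 − |Γ|) = 1.65/0.352

VSWR ≈ 4.68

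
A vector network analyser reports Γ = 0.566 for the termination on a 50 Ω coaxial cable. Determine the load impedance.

Z_L ≈ 180 Ω

Z_L = Z_0·(1 + Γ)/(1 − Γ) = 50·(1.57)/(0.434)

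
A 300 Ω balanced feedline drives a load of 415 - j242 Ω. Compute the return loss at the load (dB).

Γ = (115 − j242)/(715 − j242), |Γ| = 0.355
RL = −20·log₁₀|Γ| = −20·log₁₀(0.355)

RL ≈ 9 dB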